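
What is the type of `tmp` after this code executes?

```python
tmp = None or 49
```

'or' with None returns the other value (49, int)

int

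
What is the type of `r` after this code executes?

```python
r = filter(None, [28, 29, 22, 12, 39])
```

filter() returns a filter iterator object

filter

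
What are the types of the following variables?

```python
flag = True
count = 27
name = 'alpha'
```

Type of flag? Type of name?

flag is bool; name is str

bool, str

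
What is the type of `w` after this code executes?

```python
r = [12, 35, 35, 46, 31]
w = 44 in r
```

'in' operator returns bool

bool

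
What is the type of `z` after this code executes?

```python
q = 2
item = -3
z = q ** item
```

int ** negative int returns float

float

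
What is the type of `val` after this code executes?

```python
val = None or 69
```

'or' with None returns the other value (69, int)

int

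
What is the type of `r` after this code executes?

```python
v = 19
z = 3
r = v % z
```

int % int returns int (19 % 3 = 1)

int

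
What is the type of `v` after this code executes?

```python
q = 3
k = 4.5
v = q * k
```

int * float returns float (3 * 4.5 = 13.5)

float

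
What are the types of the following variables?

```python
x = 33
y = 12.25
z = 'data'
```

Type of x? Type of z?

x is int; z is str

int, str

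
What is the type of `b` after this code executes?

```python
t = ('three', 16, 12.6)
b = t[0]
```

Index 0 of tuple is 'three' which is str

str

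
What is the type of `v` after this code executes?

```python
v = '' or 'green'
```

'or' returns first truthy value ('green', which is str)

str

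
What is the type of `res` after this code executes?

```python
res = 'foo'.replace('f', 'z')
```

str.replace() returns str

str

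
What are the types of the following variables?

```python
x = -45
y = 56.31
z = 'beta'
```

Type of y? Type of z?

y is float; z is str

float, str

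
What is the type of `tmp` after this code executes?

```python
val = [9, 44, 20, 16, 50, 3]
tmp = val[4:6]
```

Slicing a list always returns a list

list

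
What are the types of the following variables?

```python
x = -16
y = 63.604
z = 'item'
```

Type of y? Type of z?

y is float; z is str

float, str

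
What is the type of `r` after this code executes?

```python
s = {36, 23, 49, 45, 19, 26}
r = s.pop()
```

Popping from a set of ints returns int

int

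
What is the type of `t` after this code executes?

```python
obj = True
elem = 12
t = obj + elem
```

bool + int returns int (True is 1, so 1 + 12 = 13)

int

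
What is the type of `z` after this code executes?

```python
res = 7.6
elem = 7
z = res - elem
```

float - int returns float (7.6 - 7 = 0.6)

float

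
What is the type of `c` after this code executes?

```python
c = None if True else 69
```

Ternary: condition is True, if branch (None) taken → NoneType

NoneType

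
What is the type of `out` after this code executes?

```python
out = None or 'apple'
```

'or' with None returns the other value ('apple', str)

str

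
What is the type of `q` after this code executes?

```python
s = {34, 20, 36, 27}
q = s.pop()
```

Popping from a set of ints returns int

int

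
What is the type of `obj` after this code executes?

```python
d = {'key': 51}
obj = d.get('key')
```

dict.get() returns the value (int) when key is found

int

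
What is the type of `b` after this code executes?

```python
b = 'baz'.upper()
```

str.upper() returns str

str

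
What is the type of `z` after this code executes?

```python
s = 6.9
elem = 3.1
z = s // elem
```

float // float returns float (floor division preserves float type)

float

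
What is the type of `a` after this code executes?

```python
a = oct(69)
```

oct() returns str representation

str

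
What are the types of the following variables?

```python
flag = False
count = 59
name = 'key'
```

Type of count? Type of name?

count is int; name is str

int, str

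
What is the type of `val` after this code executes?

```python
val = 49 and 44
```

'and' returns the last value when all truthy (44, which is int)

int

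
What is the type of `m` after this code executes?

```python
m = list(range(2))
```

list(range(...)) returns list

list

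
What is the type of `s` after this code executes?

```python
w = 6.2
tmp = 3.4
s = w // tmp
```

float // float returns float (floor division preserves float type)

float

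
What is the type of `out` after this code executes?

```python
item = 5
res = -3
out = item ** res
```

int ** negative int returns float

float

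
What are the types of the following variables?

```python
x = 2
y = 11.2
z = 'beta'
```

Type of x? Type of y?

x is int; y is float

int, float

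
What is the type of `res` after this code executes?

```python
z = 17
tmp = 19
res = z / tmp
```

int / int always returns float in Python 3 (17 / 19 = 0.894737)

float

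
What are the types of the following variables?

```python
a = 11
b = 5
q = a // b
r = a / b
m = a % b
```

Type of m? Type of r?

int % int returns int; int / int returns float

int, float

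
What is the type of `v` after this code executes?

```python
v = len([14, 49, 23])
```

len() always returns int

int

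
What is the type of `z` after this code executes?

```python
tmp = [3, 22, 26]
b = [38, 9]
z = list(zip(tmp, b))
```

list(zip(...)) returns a list of tuples

list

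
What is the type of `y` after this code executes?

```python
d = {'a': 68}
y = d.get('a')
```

dict.get() returns the value (int) when key is found

int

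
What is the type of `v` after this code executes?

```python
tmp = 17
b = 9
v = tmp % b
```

int % int returns int (17 % 9 = 8)

int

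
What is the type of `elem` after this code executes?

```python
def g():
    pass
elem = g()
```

A function with no return statement returns None

NoneType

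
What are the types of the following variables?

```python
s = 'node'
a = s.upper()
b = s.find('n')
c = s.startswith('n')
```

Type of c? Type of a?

str.startswith() returns bool; str.upper() returns str

bool, str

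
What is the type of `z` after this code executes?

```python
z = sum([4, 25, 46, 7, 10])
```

sum() of ints returns int

int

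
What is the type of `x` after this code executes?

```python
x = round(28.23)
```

round() with no ndigits arg returns int

int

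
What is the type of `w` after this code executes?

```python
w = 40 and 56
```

'and' returns the last value when all truthy (56, which is int)

int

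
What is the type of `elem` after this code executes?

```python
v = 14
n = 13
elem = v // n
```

int // int returns int (14 // 13 = 1)

int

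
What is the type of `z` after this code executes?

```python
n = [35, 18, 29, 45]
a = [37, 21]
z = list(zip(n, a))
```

list(zip(...)) returns a list of tuples

list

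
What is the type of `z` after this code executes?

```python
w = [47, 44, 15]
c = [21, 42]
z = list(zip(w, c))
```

list(zip(...)) returns a list of tuples

list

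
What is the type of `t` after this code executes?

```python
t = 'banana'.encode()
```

str.encode() returns bytes

bytes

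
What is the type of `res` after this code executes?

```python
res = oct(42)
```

oct() returns str representation

str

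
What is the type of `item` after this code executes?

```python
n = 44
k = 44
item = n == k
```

Equality comparison returns bool

bool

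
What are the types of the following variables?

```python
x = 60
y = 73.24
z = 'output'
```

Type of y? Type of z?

y is float; z is str

float, str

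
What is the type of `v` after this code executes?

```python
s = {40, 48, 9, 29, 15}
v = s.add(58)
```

set.add() returns None (mutates in place)

NoneType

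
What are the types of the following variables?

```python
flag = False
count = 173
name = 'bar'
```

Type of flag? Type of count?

flag is bool; count is int

bool, int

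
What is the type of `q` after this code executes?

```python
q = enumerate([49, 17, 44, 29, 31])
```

enumerate() returns an enumerate iterator object

enumerate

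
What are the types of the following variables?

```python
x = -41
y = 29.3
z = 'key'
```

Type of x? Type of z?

x is int; z is str

int, str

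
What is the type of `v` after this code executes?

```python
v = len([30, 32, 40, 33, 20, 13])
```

len() always returns int

int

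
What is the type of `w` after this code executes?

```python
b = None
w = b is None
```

'is' comparison returns bool

bool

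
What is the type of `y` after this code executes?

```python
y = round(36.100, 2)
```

round() with ndigits arg returns float

float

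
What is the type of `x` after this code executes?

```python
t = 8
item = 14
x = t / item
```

int / int always returns float in Python 3 (8 / 14 = 0.571429)

float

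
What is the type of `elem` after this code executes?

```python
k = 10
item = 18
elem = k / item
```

int / int always returns float in Python 3 (10 / 18 = 0.555556)

float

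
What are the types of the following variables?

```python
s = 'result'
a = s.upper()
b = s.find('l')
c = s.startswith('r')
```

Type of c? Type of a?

str.startswith() returns bool; str.upper() returns str

bool, str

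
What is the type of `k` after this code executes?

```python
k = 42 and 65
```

'and' returns the last value when all truthy (65, which is int)

int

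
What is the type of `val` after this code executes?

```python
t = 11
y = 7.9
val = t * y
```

int * float returns float (11 * 7.9 = 86.9)

float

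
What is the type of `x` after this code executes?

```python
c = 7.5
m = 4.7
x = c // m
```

float // float returns float (floor division preserves float type)

float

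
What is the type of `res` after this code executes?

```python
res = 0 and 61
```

'and' returns the first falsy value (0, which is int)

int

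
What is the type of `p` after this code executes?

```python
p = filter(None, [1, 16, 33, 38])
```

filter() returns a filter iterator object

filter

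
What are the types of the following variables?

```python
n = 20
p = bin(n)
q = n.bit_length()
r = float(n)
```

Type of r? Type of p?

float() returns float; bin() returns str

float, str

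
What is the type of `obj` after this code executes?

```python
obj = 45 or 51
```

'or' returns the first truthy value (45, which is int)

int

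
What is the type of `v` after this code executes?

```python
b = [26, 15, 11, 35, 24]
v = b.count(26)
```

list.count() returns int

int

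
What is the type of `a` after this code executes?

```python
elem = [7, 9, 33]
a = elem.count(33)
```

list.count() returns int

int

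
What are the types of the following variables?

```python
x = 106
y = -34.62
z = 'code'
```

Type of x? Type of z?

x is int; z is str

int, str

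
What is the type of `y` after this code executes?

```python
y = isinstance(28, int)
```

isinstance() returns bool

bool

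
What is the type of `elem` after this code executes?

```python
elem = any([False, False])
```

any() returns bool

bool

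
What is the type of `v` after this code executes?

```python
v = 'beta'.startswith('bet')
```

str.startswith() returns bool

bool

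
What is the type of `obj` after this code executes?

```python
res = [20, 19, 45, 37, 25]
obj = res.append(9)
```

list.append() returns None (mutates in place)

NoneType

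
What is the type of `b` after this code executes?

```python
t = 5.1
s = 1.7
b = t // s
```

float // float returns float (floor division preserves float type)

float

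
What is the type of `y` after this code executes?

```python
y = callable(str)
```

callable() returns bool

bool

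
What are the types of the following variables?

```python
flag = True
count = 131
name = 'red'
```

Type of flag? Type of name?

flag is bool; name is str

bool, str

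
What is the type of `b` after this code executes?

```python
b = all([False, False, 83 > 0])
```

all() returns bool

bool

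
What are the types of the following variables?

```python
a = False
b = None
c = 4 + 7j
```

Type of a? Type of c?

a is bool; c is complex

bool, complex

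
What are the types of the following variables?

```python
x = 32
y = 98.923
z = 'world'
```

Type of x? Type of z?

x is int; z is str

int, str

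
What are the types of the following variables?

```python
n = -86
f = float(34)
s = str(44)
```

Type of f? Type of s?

f is float; s is str

float, str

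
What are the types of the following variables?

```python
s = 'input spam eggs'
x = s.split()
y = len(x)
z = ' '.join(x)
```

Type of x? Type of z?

str.split() returns list; str.join() returns str

list, str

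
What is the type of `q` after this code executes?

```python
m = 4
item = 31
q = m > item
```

Comparison operators return bool

bool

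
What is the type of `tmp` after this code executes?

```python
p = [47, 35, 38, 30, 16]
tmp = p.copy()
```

list.copy() returns list

list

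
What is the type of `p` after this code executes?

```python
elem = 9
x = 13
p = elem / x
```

int / int always returns float in Python 3 (9 / 13 = 0.692308)

float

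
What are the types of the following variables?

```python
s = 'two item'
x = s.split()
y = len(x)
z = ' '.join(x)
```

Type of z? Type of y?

str.join() returns str; len() returns int

str, int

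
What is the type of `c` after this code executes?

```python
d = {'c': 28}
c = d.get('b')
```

dict.get() returns None when key 'b' is not found and no default given

NoneType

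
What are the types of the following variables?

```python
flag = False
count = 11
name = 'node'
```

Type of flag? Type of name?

flag is bool; name is str

bool, str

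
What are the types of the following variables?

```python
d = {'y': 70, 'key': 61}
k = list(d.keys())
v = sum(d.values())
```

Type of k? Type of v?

list(...) returns list; sum of int values returns int

list, int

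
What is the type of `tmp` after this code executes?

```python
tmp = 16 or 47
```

'or' returns the first truthy value (16, which is int)

int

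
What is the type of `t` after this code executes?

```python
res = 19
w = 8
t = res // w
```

int // int returns int (19 // 8 = 2)

int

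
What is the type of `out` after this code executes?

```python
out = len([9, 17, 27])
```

len() always returns int

int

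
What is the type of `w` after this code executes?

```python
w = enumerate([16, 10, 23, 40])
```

enumerate() returns an enumerate iterator object

enumerate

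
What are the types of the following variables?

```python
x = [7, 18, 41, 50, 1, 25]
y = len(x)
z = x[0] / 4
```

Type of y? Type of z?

len() returns int; int / int returns float

int, float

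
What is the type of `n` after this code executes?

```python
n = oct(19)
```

oct() returns str representation

str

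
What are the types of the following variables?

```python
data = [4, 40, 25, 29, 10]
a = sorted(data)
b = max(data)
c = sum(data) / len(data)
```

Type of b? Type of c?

max of ints returns int; int / int returns float

int, float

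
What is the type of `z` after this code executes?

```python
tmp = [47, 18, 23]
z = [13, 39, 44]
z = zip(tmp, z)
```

zip() returns a zip iterator object

zip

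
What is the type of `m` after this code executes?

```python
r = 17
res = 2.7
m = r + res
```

int + float returns float (17 + 2.7 = 19.7)

float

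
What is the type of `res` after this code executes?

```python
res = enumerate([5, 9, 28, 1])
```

enumerate() returns an enumerate iterator object

enumerate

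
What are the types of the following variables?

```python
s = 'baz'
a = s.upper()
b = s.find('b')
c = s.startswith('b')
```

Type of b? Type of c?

str.find() returns int; str.startswith() returns bool

int, bool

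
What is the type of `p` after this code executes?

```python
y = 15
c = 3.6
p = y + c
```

int + float returns float (15 + 3.6 = 18.6)

float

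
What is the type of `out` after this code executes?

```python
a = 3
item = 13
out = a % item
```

int % int returns int (3 % 13 = 3)

int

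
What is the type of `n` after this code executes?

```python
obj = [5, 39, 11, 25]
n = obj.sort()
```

list.sort() returns None (sorts in place)

NoneType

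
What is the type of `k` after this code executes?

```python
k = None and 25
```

'and' returns first falsy value (None)

NoneType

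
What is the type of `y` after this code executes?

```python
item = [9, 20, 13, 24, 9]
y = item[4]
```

Indexing a list of ints returns int (item[4] = 9)

int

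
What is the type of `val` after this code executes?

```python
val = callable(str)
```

callable() returns bool

bool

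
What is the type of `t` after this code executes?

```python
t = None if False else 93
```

Ternary: condition is False, else branch (93) taken → int

int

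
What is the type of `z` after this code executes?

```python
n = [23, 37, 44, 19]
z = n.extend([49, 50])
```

list.extend() returns None

NoneType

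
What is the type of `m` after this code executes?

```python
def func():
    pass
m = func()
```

A function with no return statement returns None

NoneType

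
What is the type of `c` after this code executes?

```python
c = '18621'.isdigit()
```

str.isdigit() returns bool

bool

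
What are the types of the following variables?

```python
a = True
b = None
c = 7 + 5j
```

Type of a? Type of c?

a is bool; c is complex

bool, complex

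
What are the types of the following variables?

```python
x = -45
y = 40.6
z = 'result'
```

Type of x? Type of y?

x is int; y is float

int, float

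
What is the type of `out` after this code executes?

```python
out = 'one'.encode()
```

str.encode() returns bytes

bytes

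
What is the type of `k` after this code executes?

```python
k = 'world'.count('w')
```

str.count() returns int

int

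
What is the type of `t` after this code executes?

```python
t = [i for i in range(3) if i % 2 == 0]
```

A list comprehension [...] produces a list

list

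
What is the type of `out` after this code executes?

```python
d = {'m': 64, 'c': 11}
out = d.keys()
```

.keys() returns a dict_keys view object

dict_keys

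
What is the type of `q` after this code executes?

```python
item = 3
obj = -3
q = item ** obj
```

int ** negative int returns float

float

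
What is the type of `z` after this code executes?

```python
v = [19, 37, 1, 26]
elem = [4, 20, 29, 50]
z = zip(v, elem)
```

zip() returns a zip iterator object

zip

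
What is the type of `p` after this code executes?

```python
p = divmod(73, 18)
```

divmod() returns a tuple (quotient, remainder)

tuple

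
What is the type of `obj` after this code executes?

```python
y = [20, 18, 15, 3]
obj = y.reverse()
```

list.reverse() returns None

NoneType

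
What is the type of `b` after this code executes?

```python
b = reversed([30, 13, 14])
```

reversed() on a list returns a list_reverseiterator

list_reverseiterator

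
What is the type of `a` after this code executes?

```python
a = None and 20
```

'and' returns first falsy value (None)

NoneType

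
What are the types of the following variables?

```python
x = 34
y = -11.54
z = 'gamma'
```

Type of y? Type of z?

y is float; z is str

float, str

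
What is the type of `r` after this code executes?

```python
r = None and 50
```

'and' returns first falsy value (None)

NoneType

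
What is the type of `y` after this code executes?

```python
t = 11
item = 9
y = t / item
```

int / int always returns float in Python 3 (11 / 9 = 1.22222)

float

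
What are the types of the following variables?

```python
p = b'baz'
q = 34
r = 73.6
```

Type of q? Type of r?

q is int; r is float

int, float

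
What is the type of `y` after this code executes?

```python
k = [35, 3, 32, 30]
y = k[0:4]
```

Slicing a list always returns a list

list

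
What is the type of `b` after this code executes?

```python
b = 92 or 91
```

'or' returns the first truthy value (92, which is int)

int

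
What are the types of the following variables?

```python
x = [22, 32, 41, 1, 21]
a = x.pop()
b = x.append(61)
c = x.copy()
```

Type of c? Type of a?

list.copy() returns list; list.pop() returns the element (int)

list, int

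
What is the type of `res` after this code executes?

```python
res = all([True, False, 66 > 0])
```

all() returns bool

bool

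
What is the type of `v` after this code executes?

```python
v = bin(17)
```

bin() returns str representation

str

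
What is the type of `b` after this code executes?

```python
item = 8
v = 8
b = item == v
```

Equality comparison returns bool

bool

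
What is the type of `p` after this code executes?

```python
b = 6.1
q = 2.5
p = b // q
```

float // float returns float (floor division preserves float type)

float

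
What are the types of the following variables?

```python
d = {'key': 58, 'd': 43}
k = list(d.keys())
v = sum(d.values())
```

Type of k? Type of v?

list(...) returns list; sum of int values returns int

list, int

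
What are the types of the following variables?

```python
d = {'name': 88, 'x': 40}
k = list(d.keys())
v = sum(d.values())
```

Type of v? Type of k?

sum of int values returns int; list(...) returns list

int, list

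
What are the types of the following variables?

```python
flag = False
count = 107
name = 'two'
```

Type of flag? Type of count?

flag is bool; count is int

bool, int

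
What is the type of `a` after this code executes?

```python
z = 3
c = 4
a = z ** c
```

int ** positive int returns int (3 ** 4 = 81)

int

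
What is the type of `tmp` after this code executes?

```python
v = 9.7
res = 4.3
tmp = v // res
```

float // float returns float (floor division preserves float type)

float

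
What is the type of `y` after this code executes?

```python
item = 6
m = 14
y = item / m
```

int / int always returns float in Python 3 (6 / 14 = 0.428571)

float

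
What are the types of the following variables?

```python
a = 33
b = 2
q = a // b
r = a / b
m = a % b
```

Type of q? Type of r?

int // int returns int; int / int returns float

int, float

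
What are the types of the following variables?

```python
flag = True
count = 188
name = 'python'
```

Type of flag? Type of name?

flag is bool; name is str

bool, str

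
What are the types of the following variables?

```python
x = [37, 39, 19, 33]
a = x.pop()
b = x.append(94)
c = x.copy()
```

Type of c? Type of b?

list.copy() returns list; list.append() returns None

list, NoneType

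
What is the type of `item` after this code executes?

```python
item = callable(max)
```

callable() returns bool

bool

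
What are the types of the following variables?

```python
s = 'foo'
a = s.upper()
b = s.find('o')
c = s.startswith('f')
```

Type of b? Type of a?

str.find() returns int; str.upper() returns str

int, str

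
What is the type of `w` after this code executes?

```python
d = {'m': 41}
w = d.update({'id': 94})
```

dict.update() returns None

NoneType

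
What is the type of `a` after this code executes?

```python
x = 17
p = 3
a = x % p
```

int % int returns int (17 % 3 = 2)

int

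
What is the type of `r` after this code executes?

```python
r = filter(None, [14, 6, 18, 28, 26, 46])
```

filter() returns a filter iterator object

filter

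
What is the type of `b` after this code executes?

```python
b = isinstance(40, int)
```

isinstance() returns bool

bool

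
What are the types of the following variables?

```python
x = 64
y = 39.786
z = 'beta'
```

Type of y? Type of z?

y is float; z is str

float, str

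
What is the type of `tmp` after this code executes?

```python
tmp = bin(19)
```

bin() returns str representation

str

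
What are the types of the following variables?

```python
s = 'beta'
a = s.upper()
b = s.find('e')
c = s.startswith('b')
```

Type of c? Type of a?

str.startswith() returns bool; str.upper() returns str

bool, str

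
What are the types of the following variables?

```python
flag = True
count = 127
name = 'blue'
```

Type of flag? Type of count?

flag is bool; count is int

bool, int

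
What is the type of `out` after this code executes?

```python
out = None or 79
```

'or' with None returns the other value (79, int)

int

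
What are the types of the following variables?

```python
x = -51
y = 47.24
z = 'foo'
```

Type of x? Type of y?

x is int; y is float

int, float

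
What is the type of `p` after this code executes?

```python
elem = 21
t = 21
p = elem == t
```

Equality comparison returns bool

bool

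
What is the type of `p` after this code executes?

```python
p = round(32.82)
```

round() with no ndigits arg returns int

int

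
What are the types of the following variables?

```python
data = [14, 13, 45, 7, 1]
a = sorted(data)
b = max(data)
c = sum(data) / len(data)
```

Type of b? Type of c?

max of ints returns int; int / int returns float

int, float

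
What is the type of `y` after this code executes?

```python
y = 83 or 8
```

'or' returns the first truthy value (83, which is int)

int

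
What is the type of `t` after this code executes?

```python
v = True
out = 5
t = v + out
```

bool + int returns int (True is 1, so 1 + 5 = 6)

int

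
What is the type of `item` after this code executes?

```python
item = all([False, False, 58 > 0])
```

all() returns bool

bool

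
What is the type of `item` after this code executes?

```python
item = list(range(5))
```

list(range(...)) returns list

list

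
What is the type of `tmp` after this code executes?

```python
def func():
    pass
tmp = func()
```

A function with no return statement returns None

NoneType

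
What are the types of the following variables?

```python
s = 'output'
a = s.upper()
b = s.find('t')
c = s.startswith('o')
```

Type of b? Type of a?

str.find() returns int; str.upper() returns str

int, str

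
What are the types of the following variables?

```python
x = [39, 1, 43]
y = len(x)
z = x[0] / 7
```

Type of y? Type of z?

len() returns int; int / int returns float

int, float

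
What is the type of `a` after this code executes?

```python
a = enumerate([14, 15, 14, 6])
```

enumerate() returns an enumerate iterator object

enumerate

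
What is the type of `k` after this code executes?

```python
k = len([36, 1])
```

len() always returns int

int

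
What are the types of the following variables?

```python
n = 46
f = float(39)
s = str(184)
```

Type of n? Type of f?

n is int; f is float

int, float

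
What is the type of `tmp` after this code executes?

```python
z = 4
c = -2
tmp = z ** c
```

int ** negative int returns float

float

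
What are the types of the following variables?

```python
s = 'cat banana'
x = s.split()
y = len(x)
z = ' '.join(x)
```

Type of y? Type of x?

len() returns int; str.split() returns list

int, list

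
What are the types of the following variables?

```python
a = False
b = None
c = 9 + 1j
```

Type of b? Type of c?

b is NoneType; c is complex

NoneType, complex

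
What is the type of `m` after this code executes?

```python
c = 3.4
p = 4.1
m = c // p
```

float // float returns float (floor division preserves float type)

float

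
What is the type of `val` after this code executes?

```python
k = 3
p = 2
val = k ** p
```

int ** positive int returns int (3 ** 2 = 9)

int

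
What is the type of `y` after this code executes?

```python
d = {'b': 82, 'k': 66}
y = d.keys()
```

.keys() returns a dict_keys view object

dict_keys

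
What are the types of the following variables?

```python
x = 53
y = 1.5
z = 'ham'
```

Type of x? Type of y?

x is int; y is float

int, float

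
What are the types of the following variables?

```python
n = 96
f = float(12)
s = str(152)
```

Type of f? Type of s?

f is float; s is str

float, str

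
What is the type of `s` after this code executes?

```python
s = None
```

None has type NoneType

NoneType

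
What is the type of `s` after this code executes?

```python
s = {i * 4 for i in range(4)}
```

A set comprehension {expr for x in iterable} produces a set

set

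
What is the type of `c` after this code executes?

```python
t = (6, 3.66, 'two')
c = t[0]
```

Index 0 of tuple is 6 which is int

int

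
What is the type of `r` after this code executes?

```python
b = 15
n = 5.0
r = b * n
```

int * float returns float (15 * 5.0 = 75.0)

float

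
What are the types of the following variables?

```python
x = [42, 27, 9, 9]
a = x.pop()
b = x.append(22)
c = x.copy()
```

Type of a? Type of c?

list.pop() returns the element (int); list.copy() returns list

int, list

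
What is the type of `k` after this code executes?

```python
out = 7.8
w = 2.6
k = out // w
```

float // float returns float (floor division preserves float type)

float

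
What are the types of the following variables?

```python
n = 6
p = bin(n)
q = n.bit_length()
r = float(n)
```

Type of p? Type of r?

bin() returns str; float() returns float

str, float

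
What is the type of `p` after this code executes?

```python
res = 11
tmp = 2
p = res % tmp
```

int % int returns int (11 % 2 = 1)

int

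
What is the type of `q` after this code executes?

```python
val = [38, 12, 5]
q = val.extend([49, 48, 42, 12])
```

list.extend() returns None

NoneType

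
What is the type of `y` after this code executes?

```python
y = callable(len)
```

callable() returns bool

bool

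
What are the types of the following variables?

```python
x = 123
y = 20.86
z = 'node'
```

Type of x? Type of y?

x is int; y is float

int, float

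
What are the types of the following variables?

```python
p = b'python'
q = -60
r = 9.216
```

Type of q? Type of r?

q is int; r is float

int, float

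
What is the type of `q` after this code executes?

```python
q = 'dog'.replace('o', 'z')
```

str.replace() returns str

str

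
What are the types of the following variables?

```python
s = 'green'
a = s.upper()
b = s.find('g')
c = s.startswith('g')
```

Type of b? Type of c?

str.find() returns int; str.startswith() returns bool

int, bool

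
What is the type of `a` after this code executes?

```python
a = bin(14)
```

bin() returns str representation

str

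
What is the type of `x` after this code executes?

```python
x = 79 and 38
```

'and' returns the last value when all truthy (38, which is int)

int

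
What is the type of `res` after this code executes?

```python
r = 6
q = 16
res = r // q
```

int // int returns int (6 // 16 = 0)

int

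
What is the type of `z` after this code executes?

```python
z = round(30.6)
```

round() with no ndigits arg returns int

int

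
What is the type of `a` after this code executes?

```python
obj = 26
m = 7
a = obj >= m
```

Comparison operators return bool

bool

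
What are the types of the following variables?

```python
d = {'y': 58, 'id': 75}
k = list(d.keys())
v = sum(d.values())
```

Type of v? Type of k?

sum of int values returns int; list(...) returns list

int, list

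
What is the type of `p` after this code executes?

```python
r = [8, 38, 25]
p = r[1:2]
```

Slicing a list always returns a list

list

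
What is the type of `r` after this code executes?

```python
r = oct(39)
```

oct() returns str representation

str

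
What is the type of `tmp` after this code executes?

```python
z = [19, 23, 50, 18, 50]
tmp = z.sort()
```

list.sort() returns None (sorts in place)

NoneType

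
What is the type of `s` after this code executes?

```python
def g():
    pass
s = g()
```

A function with no return statement returns None

NoneType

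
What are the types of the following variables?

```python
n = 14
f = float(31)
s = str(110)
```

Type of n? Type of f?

n is int; f is float

int, float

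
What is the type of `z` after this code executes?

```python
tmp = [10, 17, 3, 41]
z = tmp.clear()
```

list.clear() returns None

NoneType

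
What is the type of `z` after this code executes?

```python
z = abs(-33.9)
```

abs() of float returns float

float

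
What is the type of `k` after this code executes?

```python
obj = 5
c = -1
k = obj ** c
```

int ** negative int returns float

float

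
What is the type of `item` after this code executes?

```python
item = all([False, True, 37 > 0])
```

all() returns bool

bool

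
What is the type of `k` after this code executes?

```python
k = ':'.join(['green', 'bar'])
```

str.join() returns str

str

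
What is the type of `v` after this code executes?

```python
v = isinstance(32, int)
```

isinstance() returns bool

bool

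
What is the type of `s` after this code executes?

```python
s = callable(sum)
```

callable() returns bool

bool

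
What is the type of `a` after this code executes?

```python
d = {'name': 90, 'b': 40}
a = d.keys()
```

.keys() returns a dict_keys view object

dict_keys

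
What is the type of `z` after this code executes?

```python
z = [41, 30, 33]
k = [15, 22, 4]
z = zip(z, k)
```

zip() returns a zip iterator object

zip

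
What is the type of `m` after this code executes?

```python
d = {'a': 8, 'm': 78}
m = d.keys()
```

.keys() returns a dict_keys view object

dict_keys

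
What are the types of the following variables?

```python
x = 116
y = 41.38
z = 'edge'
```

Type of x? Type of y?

x is int; y is float

int, float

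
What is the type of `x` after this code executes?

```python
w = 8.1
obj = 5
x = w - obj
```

float - int returns float (8.1 - 5 = 3.1)

float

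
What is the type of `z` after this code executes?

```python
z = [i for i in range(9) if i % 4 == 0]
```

A list comprehension [...] produces a list

list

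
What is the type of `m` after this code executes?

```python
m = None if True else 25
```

Ternary: condition is True, if branch (None) taken → NoneType

NoneType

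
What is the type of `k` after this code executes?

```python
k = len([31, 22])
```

len() always returns int

int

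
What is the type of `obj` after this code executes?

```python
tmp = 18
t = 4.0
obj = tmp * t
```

int * float returns float (18 * 4.0 = 72.0)

float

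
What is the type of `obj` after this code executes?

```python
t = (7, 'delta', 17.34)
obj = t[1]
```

Index 1 of tuple is 'delta' which is str

str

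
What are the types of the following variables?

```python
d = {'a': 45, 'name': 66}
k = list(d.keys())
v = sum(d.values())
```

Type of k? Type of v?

list(...) returns list; sum of int values returns int

list, int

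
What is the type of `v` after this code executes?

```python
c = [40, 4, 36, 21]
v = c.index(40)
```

list.index() returns int

int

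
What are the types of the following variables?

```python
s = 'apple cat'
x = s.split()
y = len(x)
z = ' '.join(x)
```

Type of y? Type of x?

len() returns int; str.split() returns list

int, list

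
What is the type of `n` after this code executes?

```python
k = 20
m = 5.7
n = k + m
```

int + float returns float (20 + 5.7 = 25.7)

float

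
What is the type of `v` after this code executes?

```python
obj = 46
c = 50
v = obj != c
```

Comparison operators return bool

bool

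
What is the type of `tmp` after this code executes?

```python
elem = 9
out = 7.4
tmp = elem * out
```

int * float returns float (9 * 7.4 = 66.6)

float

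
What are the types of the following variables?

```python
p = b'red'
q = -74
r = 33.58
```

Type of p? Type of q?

p is bytes; q is int

bytes, int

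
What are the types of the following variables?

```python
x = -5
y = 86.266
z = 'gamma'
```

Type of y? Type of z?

y is float; z is str

float, str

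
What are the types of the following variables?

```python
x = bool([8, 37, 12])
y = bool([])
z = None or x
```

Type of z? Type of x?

None or <bool> returns the bool; bool() returns bool

bool, bool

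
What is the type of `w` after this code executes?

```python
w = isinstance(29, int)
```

isinstance() returns bool

bool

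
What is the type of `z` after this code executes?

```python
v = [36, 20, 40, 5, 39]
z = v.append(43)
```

list.append() returns None (mutates in place)

NoneType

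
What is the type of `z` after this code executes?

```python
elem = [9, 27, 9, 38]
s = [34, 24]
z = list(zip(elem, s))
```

list(zip(...)) returns a list of tuples

list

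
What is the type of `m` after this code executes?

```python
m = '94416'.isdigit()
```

str.isdigit() returns bool

bool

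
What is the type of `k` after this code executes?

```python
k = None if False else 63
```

Ternary: condition is False, else branch (63) taken → int

int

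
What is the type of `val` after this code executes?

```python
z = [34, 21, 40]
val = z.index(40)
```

list.index() returns int

int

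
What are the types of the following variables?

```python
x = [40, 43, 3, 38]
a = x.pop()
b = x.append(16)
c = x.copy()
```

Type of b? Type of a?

list.append() returns None; list.pop() returns the element (int)

NoneType, int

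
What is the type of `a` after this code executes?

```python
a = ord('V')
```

ord() returns int (Unicode code point)

int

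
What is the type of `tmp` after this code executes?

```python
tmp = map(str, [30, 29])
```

map() returns a map iterator object

map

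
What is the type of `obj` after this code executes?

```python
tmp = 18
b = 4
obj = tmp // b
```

int // int returns int (18 // 4 = 4)

int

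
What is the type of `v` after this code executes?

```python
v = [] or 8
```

'or' returns first truthy value (8, which is int)

int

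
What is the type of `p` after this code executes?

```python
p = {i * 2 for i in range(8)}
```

A set comprehension {expr for x in iterable} produces a set

set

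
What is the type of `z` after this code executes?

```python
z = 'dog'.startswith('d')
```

str.startswith() returns bool

bool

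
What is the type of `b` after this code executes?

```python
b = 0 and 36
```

'and' returns the first falsy value (0, which is int)

int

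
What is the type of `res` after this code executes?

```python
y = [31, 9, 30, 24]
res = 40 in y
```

'in' operator returns bool

bool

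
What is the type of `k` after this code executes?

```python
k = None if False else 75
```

Ternary: condition is False, else branch (75) taken → int

int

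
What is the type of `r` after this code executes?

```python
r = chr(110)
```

chr() returns str (single character)

str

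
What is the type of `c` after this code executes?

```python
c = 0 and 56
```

'and' returns the first falsy value (0, which is int)

int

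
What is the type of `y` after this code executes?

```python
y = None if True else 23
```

Ternary: condition is True, if branch (None) taken → NoneType

NoneType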